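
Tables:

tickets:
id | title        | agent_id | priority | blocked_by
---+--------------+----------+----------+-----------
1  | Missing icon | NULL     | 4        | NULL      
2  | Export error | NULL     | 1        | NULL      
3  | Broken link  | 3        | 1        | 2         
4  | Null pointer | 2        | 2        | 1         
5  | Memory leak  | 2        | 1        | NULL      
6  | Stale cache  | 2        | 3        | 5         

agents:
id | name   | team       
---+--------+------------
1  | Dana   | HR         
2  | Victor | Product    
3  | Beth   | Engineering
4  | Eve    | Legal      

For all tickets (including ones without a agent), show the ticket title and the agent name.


LEFT JOIN keeps every row from tickets (the left table); where agent_id has no match in agents, the agent columns become NULL. Walk through each ticket:
  - ticket 1 (Missing icon): agent_id=NULL, no match -> kept with NULL
  - ticket 2 (Export error): agent_id=NULL, no match -> kept with NULL
  - ticket 3 (Broken link): agent_id=3 -> matches Beth
  - ticket 4 (Null pointer): agent_id=2 -> matches Victor
  - ticket 5 (Memory leak): agent_id=2 -> matches Victor
  - ticket 6 (Stale cache): agent_id=2 -> matches Victor
All 6 rows appear; 2 have NULL agent.

SQL:
SELECT a.title, b.name AS agent
FROM tickets a
LEFT JOIN agents b ON a.agent_id = b.id

Result:
title        | agent 
-------------+-------
Missing icon | NULL  
Export error | NULL  
Broken link  | Beth  
Null pointer | Victor
Memory leak  | Victor
Stale cache  | Victor


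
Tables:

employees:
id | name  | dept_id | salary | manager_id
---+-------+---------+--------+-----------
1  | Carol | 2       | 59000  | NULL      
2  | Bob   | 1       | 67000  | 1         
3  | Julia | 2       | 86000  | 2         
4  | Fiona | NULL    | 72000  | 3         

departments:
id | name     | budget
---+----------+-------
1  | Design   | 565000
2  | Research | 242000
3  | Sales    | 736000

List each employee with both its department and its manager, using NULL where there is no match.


Two LEFT JOINs from the same base table employees: one to departments via dept_id, one to employees itself via manager_id. Both are LEFT so every employee is preserved.
Match against departments:
  - employee 1 (Carol): dept_id=2 -> matches Research
  - employee 2 (Bob): dept_id=1 -> matches Design
  - employee 3 (Julia): dept_id=2 -> matches Research
  - employee 4 (Fiona): dept_id=NULL, no match -> kept with NULL
Match against employees (self):
  - employee 1 (Carol): manager_id=NULL -> NULL
  - employee 2 (Bob): manager_id=1 -> Carol
  - employee 3 (Julia): manager_id=2 -> Bob
  - employee 4 (Fiona): manager_id=3 -> Julia

SQL:
SELECT a.name, b.name AS department, c.name AS manager
FROM employees a
LEFT JOIN departments b ON a.dept_id = b.id
LEFT JOIN employees c ON a.manager_id = c.id

Result:
name  | department | manager
------+------------+--------
Carol | Research   | NULL   
Bob   | Design     | Carol  
Julia | Research   | Bob    
Fiona | NULL       | Julia  


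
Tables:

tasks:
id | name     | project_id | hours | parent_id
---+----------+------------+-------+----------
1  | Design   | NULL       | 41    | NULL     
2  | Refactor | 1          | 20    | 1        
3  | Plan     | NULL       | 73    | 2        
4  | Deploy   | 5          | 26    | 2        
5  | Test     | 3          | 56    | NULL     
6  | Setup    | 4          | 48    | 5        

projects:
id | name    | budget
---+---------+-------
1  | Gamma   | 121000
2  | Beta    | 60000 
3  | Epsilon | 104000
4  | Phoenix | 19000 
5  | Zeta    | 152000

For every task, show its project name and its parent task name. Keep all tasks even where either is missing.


Two LEFT JOINs from the same base table tasks: one to projects via project_id, one to tasks itself via parent_id. Both are LEFT so every task is preserved.
Match against projects:
  - task 1 (Design): project_id=NULL, no match -> kept with NULL
  - task 2 (Refactor): project_id=1 -> matches Gamma
  - task 3 (Plan): project_id=NULL, no match -> kept with NULL
  - task 4 (Deploy): project_id=5 -> matches Zeta
  - task 5 (Test): project_id=3 -> matches Epsilon
  - task 6 (Setup): project_id=4 -> matches Phoenix
Match against tasks (self):
  - task 1 (Design): parent_id=NULL -> NULL
  - task 2 (Refactor): parent_id=1 -> Design
  - task 3 (Plan): parent_id=2 -> Refactor
  - task 4 (Deploy): parent_id=2 -> Refactor
  - task 5 (Test): parent_id=NULL -> NULL
  - task 6 (Setup): parent_id=5 -> Test

SQL:
SELECT a.name, b.name AS project, c.name AS parent
FROM tasks a
LEFT JOIN projects b ON a.project_id = b.id
LEFT JOIN tasks c ON a.parent_id = c.id

Result:
name     | project | parent  
---------+---------+---------
Design   | NULL    | NULL    
Refactor | Gamma   | Design  
Plan     | NULL    | Refactor
Deploy   | Zeta    | Refactor
Test     | Epsilon | NULL    
Setup    | Phoenix | Test    


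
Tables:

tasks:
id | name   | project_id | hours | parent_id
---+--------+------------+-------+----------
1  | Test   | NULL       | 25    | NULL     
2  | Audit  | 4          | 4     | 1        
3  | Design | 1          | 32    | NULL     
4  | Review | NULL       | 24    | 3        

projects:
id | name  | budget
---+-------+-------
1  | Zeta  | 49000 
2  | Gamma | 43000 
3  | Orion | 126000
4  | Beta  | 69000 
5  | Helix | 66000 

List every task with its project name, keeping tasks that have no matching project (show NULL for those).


LEFT JOIN keeps every row from tasks (the left table); where project_id has no match in projects, the project columns become NULL. Walk through each task:
  - task 1 (Test): project_id=NULL, no match -> kept with NULL
  - task 2 (Audit): project_id=4 -> matches Beta
  - task 3 (Design): project_id=1 -> matches Zeta
  - task 4 (Review): project_id=NULL, no match -> kept with NULL
All 4 rows appear; 2 have NULL project.

SQL:
SELECT a.name, b.name AS project
FROM tasks a
LEFT JOIN projects b ON a.project_id = b.id

Result:
name   | project
-------+--------
Test   | NULL   
Audit  | Beta   
Design | Zeta   
Review | NULL   


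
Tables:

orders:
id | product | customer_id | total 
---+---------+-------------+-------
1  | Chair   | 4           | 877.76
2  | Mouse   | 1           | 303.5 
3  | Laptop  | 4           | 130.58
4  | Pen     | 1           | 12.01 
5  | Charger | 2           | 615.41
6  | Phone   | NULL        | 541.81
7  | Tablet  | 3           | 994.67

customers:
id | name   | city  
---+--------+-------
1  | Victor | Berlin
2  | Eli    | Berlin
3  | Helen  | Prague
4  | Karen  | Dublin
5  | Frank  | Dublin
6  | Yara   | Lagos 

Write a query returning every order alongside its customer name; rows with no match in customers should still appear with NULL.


LEFT JOIN keeps every row from orders (the left table); where customer_id has no match in customers, the customer columns become NULL. Walk through each order:
  - order 1 (Chair): customer_id=4 -> matches Karen
  - order 2 (Mouse): customer_id=1 -> matches Victor
  - order 3 (Laptop): customer_id=4 -> matches Karen
  - order 4 (Pen): customer_id=1 -> matches Victor
  - order 5 (Charger): customer_id=2 -> matches Eli
  - order 6 (Phone): customer_id=NULL, no match -> kept with NULL
  - order 7 (Tablet): customer_id=3 -> matches Helen
All 7 rows appear; 1 has NULL customer.

SQL:
SELECT a.product, b.name AS customer
FROM orders a
LEFT JOIN customers b ON a.customer_id = b.id

Result:
product | customer
--------+---------
Chair   | Karen   
Mouse   | Victor  
Laptop  | Karen   
Pen     | Victor  
Charger | Eli     
Phone   | NULL    
Tablet  | Helen   


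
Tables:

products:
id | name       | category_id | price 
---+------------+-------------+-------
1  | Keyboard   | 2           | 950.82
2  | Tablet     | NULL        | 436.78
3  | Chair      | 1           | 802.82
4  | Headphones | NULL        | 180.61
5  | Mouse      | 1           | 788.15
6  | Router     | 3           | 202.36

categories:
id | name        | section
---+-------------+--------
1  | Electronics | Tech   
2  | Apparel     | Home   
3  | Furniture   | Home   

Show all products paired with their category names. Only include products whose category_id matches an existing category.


INNER JOIN keeps only products rows whose category_id matches an id in categories. Walk through each product:
  - product 1 (Keyboard): category_id=2 -> matches Apparel
  - product 2 (Tablet): category_id=NULL, no match -> dropped
  - product 3 (Chair): category_id=1 -> matches Electronics
  - product 4 (Headphones): category_id=NULL, no match -> dropped
  - product 5 (Mouse): category_id=1 -> matches Electronics
  - product 6 (Router): category_id=3 -> matches Furniture
So 2 of 6 rows are dropped.

SQL:
SELECT a.name, b.name AS category
FROM products a
INNER JOIN categories b ON a.category_id = b.id

Result:
name     | category   
---------+------------
Keyboard | Apparel    
Chair    | Electronics
Mouse    | Electronics
Router   | Furniture  


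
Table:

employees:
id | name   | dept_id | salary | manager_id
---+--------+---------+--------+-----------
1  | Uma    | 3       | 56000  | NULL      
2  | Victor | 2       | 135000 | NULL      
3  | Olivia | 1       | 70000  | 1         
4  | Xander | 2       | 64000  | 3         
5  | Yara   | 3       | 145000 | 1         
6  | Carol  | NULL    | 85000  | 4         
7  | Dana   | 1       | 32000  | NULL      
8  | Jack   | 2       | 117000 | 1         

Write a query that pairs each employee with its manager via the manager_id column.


This is a self-join: employees is joined to a second copy of itself, matching each row's manager_id to another row's id. Use LEFT JOIN so rows with manager_id=NULL are kept.
  - employee 1 (Uma): manager_id=NULL -> NULL
  - employee 2 (Victor): manager_id=NULL -> NULL
  - employee 3 (Olivia): manager_id=1 -> Uma
  - employee 4 (Xander): manager_id=3 -> Olivia
  - employee 5 (Yara): manager_id=1 -> Uma
  - employee 6 (Carol): manager_id=4 -> Xander
  - employee 7 (Dana): manager_id=NULL -> NULL
  - employee 8 (Jack): manager_id=1 -> Uma

SQL:
SELECT a.name AS item, b.name AS manager
FROM employees a
LEFT JOIN employees b ON a.manager_id = b.id

Result:
item   | manager
-------+--------
Uma    | NULL   
Victor | NULL   
Olivia | Uma    
Xander | Olivia 
Yara   | Uma    
Carol  | Xander 
Dana   | NULL   
Jack   | Uma    


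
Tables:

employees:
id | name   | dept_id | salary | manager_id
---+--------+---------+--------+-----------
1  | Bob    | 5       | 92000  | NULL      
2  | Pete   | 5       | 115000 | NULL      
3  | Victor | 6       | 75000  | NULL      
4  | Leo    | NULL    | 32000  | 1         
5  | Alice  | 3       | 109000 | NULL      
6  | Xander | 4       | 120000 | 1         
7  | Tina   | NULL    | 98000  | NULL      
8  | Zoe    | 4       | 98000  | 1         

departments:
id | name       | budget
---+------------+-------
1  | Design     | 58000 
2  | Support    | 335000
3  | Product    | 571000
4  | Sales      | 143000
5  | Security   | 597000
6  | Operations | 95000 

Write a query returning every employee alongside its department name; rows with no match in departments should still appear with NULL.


LEFT JOIN keeps every row from employees (the left table); where dept_id has no match in departments, the department columns become NULL. Walk through each employee:
  - employee 1 (Bob): dept_id=5 -> matches Security
  - employee 2 (Pete): dept_id=5 -> matches Security
  - employee 3 (Victor): dept_id=6 -> matches Operations
  - employee 4 (Leo): dept_id=NULL, no match -> kept with NULL
  - employee 5 (Alice): dept_id=3 -> matches Product
  - employee 6 (Xander): dept_id=4 -> matches Sales
  - employee 7 (Tina): dept_id=NULL, no match -> kept with NULL
  - employee 8 (Zoe): dept_id=4 -> matches Sales
All 8 rows appear; 2 have NULL department.

SQL:
SELECT a.name, b.name AS department
FROM employees a
LEFT JOIN departments b ON a.dept_id = b.id

Result:
name   | department
-------+-----------
Bob    | Security  
Pete   | Security  
Victor | Operations
Leo    | NULL      
Alice  | Product   
Xander | Sales     
Tina   | NULL      
Zoe    | Sales     


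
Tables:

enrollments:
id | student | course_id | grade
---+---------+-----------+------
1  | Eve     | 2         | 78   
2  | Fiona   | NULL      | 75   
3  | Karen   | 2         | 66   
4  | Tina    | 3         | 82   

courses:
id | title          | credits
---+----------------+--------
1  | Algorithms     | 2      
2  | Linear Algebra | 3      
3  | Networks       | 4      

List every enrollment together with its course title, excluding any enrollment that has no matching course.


INNER JOIN keeps only enrollments rows whose course_id matches an id in courses. Walk through each enrollment:
  - enrollment 1 (Eve): course_id=2 -> matches Linear Algebra
  - enrollment 2 (Fiona): course_id=NULL, no match -> dropped
  - enrollment 3 (Karen): course_id=2 -> matches Linear Algebra
  - enrollment 4 (Tina): course_id=3 -> matches Networks
So 1 of 4 rows is dropped.

SQL:
SELECT a.student, b.title AS course
FROM enrollments a
INNER JOIN courses b ON a.course_id = b.id

Result:
student | course        
--------+---------------
Eve     | Linear Algebra
Karen   | Linear Algebra
Tina    | Networks      


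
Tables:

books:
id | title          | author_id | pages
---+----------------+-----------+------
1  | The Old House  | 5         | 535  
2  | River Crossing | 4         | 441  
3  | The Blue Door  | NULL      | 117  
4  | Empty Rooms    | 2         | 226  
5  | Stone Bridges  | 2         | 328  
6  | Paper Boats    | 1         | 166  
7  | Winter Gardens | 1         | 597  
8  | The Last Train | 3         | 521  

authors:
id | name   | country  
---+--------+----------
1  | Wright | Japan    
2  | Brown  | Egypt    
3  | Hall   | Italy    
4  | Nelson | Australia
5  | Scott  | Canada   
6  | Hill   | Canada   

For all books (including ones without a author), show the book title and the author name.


LEFT JOIN keeps every row from books (the left table); where author_id has no match in authors, the author columns become NULL. Walk through each book:
  - book 1 (The Old House): author_id=5 -> matches Scott
  - book 2 (River Crossing): author_id=4 -> matches Nelson
  - book 3 (The Blue Door): author_id=NULL, no match -> kept with NULL
  - book 4 (Empty Rooms): author_id=2 -> matches Brown
  - book 5 (Stone Bridges): author_id=2 -> matches Brown
  - book 6 (Paper Boats): author_id=1 -> matches Wright
  - book 7 (Winter Gardens): author_id=1 -> matches Wright
  - book 8 (The Last Train): author_id=3 -> matches Hall
All 8 rows appear; 1 has NULL author.

SQL:
SELECT a.title, b.name AS author
FROM books a
LEFT JOIN authors b ON a.author_id = b.id

Result:
title          | author
---------------+-------
The Old House  | Scott 
River Crossing | Nelson
The Blue Door  | NULL  
Empty Rooms    | Brown 
Stone Bridges  | Brown 
Paper Boats    | Wright
Winter Gardens | Wright
The Last Train | Hall  


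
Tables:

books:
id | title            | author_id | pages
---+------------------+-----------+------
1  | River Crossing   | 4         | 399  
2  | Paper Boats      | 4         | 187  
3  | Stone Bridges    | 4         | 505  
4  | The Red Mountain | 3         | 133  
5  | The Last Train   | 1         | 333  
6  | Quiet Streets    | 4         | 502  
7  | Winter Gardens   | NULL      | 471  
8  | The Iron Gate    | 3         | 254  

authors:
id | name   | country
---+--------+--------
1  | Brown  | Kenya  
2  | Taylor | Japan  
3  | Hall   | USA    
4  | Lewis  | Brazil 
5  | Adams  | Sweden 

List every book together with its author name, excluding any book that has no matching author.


INNER JOIN keeps only books rows whose author_id matches an id in authors. Walk through each book:
  - book 1 (River Crossing): author_id=4 -> matches Lewis
  - book 2 (Paper Boats): author_id=4 -> matches Lewis
  - book 3 (Stone Bridges): author_id=4 -> matches Lewis
  - book 4 (The Red Mountain): author_id=3 -> matches Hall
  - book 5 (The Last Train): author_id=1 -> matches Brown
  - book 6 (Quiet Streets): author_id=4 -> matches Lewis
  - book 7 (Winter Gardens): author_id=NULL, no match -> dropped
  - book 8 (The Iron Gate): author_id=3 -> matches Hall
So 1 of 8 rows is dropped.

SQL:
SELECT a.title, b.name AS author
FROM books a
INNER JOIN authors b ON a.author_id = b.id

Result:
title            | author
-----------------+-------
River Crossing   | Lewis 
Paper Boats      | Lewis 
Stone Bridges    | Lewis 
The Red Mountain | Hall  
The Last Train   | Brown 
Quiet Streets    | Lewis 
The Iron Gate    | Hall  


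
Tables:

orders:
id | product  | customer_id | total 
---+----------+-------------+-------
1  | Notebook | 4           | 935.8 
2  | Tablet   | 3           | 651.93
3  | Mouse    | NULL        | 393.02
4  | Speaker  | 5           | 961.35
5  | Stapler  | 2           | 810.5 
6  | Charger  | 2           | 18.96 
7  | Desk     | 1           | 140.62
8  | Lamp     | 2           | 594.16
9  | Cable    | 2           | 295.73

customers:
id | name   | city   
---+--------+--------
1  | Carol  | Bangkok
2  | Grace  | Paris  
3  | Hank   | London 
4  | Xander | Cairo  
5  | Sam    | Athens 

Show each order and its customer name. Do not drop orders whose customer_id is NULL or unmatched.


LEFT JOIN keeps every row from orders (the left table); where customer_id has no match in customers, the customer columns become NULL. Walk through each order:
  - order 1 (Notebook): customer_id=4 -> matches Xander
  - order 2 (Tablet): customer_id=3 -> matches Hank
  - order 3 (Mouse): customer_id=NULL, no match -> kept with NULL
  - order 4 (Speaker): customer_id=5 -> matches Sam
  - order 5 (Stapler): customer_id=2 -> matches Grace
  - order 6 (Charger): customer_id=2 -> matches Grace
  - order 7 (Desk): customer_id=1 -> matches Carol
  - order 8 (Lamp): customer_id=2 -> matches Grace
  - order 9 (Cable): customer_id=2 -> matches Grace
All 9 rows appear; 1 has NULL customer.

SQL:
SELECT a.product, b.name AS customer
FROM orders a
LEFT JOIN customers b ON a.customer_id = b.id

Result:
product  | customer
---------+---------
Notebook | Xander  
Tablet   | Hank    
Mouse    | NULL    
Speaker  | Sam     
Stapler  | Grace   
Charger  | Grace   
Desk     | Carol   
Lamp     | Grace   
Cable    | Grace   


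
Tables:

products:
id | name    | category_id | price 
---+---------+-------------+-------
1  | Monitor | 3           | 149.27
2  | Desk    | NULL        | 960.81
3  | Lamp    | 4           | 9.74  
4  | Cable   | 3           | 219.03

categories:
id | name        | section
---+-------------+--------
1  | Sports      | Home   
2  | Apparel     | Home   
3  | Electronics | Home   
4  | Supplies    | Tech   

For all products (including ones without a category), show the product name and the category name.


LEFT JOIN keeps every row from products (the left table); where category_id has no match in categories, the category columns become NULL. Walk through each product:
  - product 1 (Monitor): category_id=3 -> matches Electronics
  - product 2 (Desk): category_id=NULL, no match -> kept with NULL
  - product 3 (Lamp): category_id=4 -> matches Supplies
  - product 4 (Cable): category_id=3 -> matches Electronics
All 4 rows appear; 1 has NULL category.

SQL:
SELECT a.name, b.name AS category
FROM products a
LEFT JOIN categories b ON a.category_id = b.id

Result:
name    | category   
--------+------------
Monitor | Electronics
Desk    | NULL       
Lamp    | Supplies   
Cable   | Electronics


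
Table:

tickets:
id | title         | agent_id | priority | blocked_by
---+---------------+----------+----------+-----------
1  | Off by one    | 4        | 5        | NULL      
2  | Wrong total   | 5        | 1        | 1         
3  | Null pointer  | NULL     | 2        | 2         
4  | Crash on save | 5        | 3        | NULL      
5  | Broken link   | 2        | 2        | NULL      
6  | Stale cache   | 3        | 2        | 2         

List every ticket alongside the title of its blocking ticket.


This is a self-join: tickets is joined to a second copy of itself, matching each row's blocked_by to another row's id. Use LEFT JOIN so rows with blocked_by=NULL are kept.
  - ticket 1 (Off by one): blocked_by=NULL -> NULL
  - ticket 2 (Wrong total): blocked_by=1 -> Off by one
  - ticket 3 (Null pointer): blocked_by=2 -> Wrong total
  - ticket 4 (Crash on save): blocked_by=NULL -> NULL
  - ticket 5 (Broken link): blocked_by=NULL -> NULL
  - ticket 6 (Stale cache): blocked_by=2 -> Wrong total

SQL:
SELECT a.title AS item, b.title AS blocked_by
FROM tickets a
LEFT JOIN tickets b ON a.blocked_by = b.id

Result:
item          | blocked_by 
--------------+------------
Off by one    | NULL       
Wrong total   | Off by one 
Null pointer  | Wrong total
Crash on save | NULL       
Broken link   | NULL       
Stale cache   | Wrong total


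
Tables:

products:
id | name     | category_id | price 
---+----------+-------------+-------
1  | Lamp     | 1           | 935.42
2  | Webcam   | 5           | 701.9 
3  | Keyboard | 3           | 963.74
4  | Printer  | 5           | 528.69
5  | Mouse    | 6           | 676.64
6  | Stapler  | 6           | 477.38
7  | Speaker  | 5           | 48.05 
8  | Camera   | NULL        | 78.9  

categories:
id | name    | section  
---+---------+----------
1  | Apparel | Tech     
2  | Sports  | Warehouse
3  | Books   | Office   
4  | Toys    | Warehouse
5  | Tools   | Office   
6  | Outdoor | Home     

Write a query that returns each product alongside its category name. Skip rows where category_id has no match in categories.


INNER JOIN keeps only products rows whose category_id matches an id in categories. Walk through each product:
  - product 1 (Lamp): category_id=1 -> matches Apparel
  - product 2 (Webcam): category_id=5 -> matches Tools
  - product 3 (Keyboard): category_id=3 -> matches Books
  - product 4 (Printer): category_id=5 -> matches Tools
  - product 5 (Mouse): category_id=6 -> matches Outdoor
  - product 6 (Stapler): category_id=6 -> matches Outdoor
  - product 7 (Speaker): category_id=5 -> matches Tools
  - product 8 (Camera): category_id=NULL, no match -> dropped
So 1 of 8 rows is dropped.

SQL:
SELECT a.name, b.name AS category
FROM products a
INNER JOIN categories b ON a.category_id = b.id

Result:
name     | category
---------+---------
Lamp     | Apparel 
Webcam   | Tools   
Keyboard | Books   
Printer  | Tools   
Mouse    | Outdoor 
Stapler  | Outdoor 
Speaker  | Tools   


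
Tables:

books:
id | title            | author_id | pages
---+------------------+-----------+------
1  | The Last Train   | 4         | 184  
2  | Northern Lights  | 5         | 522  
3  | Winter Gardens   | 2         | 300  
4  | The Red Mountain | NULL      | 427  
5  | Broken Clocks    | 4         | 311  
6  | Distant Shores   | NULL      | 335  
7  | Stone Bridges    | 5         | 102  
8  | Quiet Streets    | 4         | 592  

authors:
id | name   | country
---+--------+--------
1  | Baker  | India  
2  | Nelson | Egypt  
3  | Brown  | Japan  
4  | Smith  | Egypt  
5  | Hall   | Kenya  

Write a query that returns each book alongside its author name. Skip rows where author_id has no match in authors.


INNER JOIN keeps only books rows whose author_id matches an id in authors. Walk through each book:
  - book 1 (The Last Train): author_id=4 -> matches Smith
  - book 2 (Northern Lights): author_id=5 -> matches Hall
  - book 3 (Winter Gardens): author_id=2 -> matches Nelson
  - book 4 (The Red Mountain): author_id=NULL, no match -> dropped
  - book 5 (Broken Clocks): author_id=4 -> matches Smith
  - book 6 (Distant Shores): author_id=NULL, no match -> dropped
  - book 7 (Stone Bridges): author_id=5 -> matches Hall
  - book 8 (Quiet Streets): author_id=4 -> matches Smith
So 2 of 8 rows are dropped.

SQL:
SELECT a.title, b.name AS author
FROM books a
INNER JOIN authors b ON a.author_id = b.id

Result:
title           | author
----------------+-------
The Last Train  | Smith 
Northern Lights | Hall  
Winter Gardens  | Nelson
Broken Clocks   | Smith 
Stone Bridges   | Hall  
Quiet Streets   | Smith 


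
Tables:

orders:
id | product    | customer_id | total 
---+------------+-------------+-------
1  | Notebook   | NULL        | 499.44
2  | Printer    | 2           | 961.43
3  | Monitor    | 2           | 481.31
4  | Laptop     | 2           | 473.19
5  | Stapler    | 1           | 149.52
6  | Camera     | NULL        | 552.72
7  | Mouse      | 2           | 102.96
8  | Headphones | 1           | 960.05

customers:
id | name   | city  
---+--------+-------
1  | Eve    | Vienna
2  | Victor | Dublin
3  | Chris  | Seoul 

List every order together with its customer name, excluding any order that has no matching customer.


INNER JOIN keeps only orders rows whose customer_id matches an id in customers. Walk through each order:
  - order 1 (Notebook): customer_id=NULL, no match -> dropped
  - order 2 (Printer): customer_id=2 -> matches Victor
  - order 3 (Monitor): customer_id=2 -> matches Victor
  - order 4 (Laptop): customer_id=2 -> matches Victor
  - order 5 (Stapler): customer_id=1 -> matches Eve
  - order 6 (Camera): customer_id=NULL, no match -> dropped
  - order 7 (Mouse): customer_id=2 -> matches Victor
  - order 8 (Headphones): customer_id=1 -> matches Eve
So 2 of 8 rows are dropped.

SQL:
SELECT a.product, b.name AS customer
FROM orders a
INNER JOIN customers b ON a.customer_id = b.id

Result:
product    | customer
-----------+---------
Printer    | Victor  
Monitor    | Victor  
Laptop     | Victor  
Stapler    | Eve     
Mouse      | Victor  
Headphones | Eve     


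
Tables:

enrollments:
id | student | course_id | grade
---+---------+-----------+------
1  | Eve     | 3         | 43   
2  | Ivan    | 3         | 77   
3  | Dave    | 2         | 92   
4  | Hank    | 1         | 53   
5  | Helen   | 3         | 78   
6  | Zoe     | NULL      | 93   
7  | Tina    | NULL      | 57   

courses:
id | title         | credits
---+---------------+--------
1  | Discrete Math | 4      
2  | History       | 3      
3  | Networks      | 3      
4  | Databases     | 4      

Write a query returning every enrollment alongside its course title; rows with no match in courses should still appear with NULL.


LEFT JOIN keeps every row from enrollments (the left table); where course_id has no match in courses, the course columns become NULL. Walk through each enrollment:
  - enrollment 1 (Eve): course_id=3 -> matches Networks
  - enrollment 2 (Ivan): course_id=3 -> matches Networks
  - enrollment 3 (Dave): course_id=2 -> matches History
  - enrollment 4 (Hank): course_id=1 -> matches Discrete Math
  - enrollment 5 (Helen): course_id=3 -> matches Networks
  - enrollment 6 (Zoe): course_id=NULL, no match -> kept with NULL
  - enrollment 7 (Tina): course_id=NULL, no match -> kept with NULL
All 7 rows appear; 2 have NULL course.

SQL:
SELECT a.student, b.title AS course
FROM enrollments a
LEFT JOIN courses b ON a.course_id = b.id

Result:
student | course       
--------+--------------
Eve     | Networks     
Ivan    | Networks     
Dave    | History      
Hank    | Discrete Math
Helen   | Networks     
Zoe     | NULL         
Tina    | NULL         


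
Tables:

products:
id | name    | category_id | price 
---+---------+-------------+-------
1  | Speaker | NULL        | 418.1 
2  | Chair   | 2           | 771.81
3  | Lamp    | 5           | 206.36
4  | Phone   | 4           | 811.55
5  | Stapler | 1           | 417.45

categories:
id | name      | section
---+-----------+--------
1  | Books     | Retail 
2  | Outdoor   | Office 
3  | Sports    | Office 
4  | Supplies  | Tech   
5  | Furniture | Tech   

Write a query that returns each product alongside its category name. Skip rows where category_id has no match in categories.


INNER JOIN keeps only products rows whose category_id matches an id in categories. Walk through each product:
  - product 1 (Speaker): category_id=NULL, no match -> dropped
  - product 2 (Chair): category_id=2 -> matches Outdoor
  - product 3 (Lamp): category_id=5 -> matches Furniture
  - product 4 (Phone): category_id=4 -> matches Supplies
  - product 5 (Stapler): category_id=1 -> matches Books
So 1 of 5 rows is dropped.

SQL:
SELECT a.name, b.name AS category
FROM products a
INNER JOIN categories b ON a.category_id = b.id

Result:
name    | category 
--------+----------
Chair   | Outdoor  
Lamp    | Furniture
Phone   | Supplies 
Stapler | Books    


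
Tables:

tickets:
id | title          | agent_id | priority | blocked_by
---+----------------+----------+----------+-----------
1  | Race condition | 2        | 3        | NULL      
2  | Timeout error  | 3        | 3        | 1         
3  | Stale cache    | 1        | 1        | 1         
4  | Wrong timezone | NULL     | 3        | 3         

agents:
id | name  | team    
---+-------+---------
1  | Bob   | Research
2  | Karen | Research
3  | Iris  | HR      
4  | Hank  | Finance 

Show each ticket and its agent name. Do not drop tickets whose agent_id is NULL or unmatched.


LEFT JOIN keeps every row from tickets (the left table); where agent_id has no match in agents, the agent columns become NULL. Walk through each ticket:
  - ticket 1 (Race condition): agent_id=2 -> matches Karen
  - ticket 2 (Timeout error): agent_id=3 -> matches Iris
  - ticket 3 (Stale cache): agent_id=1 -> matches Bob
  - ticket 4 (Wrong timezone): agent_id=NULL, no match -> kept with NULL
All 4 rows appear; 1 has NULL agent.

SQL:
SELECT a.title, b.name AS agent
FROM tickets a
LEFT JOIN agents b ON a.agent_id = b.id

Result:
title          | agent
---------------+------
Race condition | Karen
Timeout error  | Iris 
Stale cache    | Bob  
Wrong timezone | NULL 


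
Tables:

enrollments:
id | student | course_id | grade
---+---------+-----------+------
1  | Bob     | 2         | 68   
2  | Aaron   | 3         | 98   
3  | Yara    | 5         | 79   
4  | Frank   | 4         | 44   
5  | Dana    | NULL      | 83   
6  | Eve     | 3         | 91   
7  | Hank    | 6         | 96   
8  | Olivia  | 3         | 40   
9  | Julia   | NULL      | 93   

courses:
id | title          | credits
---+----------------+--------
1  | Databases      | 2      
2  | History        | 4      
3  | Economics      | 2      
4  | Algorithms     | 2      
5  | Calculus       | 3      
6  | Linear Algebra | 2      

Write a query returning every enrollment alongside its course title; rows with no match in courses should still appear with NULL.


LEFT JOIN keeps every row from enrollments (the left table); where course_id has no match in courses, the course columns become NULL. Walk through each enrollment:
  - enrollment 1 (Bob): course_id=2 -> matches History
  - enrollment 2 (Aaron): course_id=3 -> matches Economics
  - enrollment 3 (Yara): course_id=5 -> matches Calculus
  - enrollment 4 (Frank): course_id=4 -> matches Algorithms
  - enrollment 5 (Dana): course_id=NULL, no match -> kept with NULL
  - enrollment 6 (Eve): course_id=3 -> matches Economics
  - enrollment 7 (Hank): course_id=6 -> matches Linear Algebra
  - enrollment 8 (Olivia): course_id=3 -> matches Economics
  - enrollment 9 (Julia): course_id=NULL, no match -> kept with NULL
All 9 rows appear; 2 have NULL course.

SQL:
SELECT a.student, b.title AS course
FROM enrollments a
LEFT JOIN courses b ON a.course_id = b.id

Result:
student | course        
--------+---------------
Bob     | History       
Aaron   | Economics     
Yara    | Calculus      
Frank   | Algorithms    
Dana    | NULL          
Eve     | Economics     
Hank    | Linear Algebra
Olivia  | Economics     
Julia   | NULL          


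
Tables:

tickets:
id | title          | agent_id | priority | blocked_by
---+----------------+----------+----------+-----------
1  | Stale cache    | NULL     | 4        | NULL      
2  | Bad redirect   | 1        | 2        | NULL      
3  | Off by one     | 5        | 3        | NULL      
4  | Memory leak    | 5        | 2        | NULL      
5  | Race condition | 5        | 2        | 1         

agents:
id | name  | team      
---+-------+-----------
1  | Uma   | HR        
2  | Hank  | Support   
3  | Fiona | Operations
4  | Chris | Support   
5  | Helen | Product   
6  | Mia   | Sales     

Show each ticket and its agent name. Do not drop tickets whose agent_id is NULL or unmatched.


LEFT JOIN keeps every row from tickets (the left table); where agent_id has no match in agents, the agent columns become NULL. Walk through each ticket:
  - ticket 1 (Stale cache): agent_id=NULL, no match -> kept with NULL
  - ticket 2 (Bad redirect): agent_id=1 -> matches Uma
  - ticket 3 (Off by one): agent_id=5 -> matches Helen
  - ticket 4 (Memory leak): agent_id=5 -> matches Helen
  - ticket 5 (Race condition): agent_id=5 -> matches Helen
All 5 rows appear; 1 has NULL agent.

SQL:
SELECT a.title, b.name AS agent
FROM tickets a
LEFT JOIN agents b ON a.agent_id = b.id

Result:
title          | agent
---------------+------
Stale cache    | NULL 
Bad redirect   | Uma  
Off by one     | Helen
Memory leak    | Helen
Race condition | Helen


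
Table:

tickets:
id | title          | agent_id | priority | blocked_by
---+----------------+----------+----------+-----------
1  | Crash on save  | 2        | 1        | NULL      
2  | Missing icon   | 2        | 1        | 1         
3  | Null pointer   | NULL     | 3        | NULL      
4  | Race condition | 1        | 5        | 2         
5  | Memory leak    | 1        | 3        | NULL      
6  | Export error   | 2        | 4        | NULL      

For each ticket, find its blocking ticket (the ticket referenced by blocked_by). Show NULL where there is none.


This is a self-join: tickets is joined to a second copy of itself, matching each row's blocked_by to another row's id. Use LEFT JOIN so rows with blocked_by=NULL are kept.
  - ticket 1 (Crash on save): blocked_by=NULL -> NULL
  - ticket 2 (Missing icon): blocked_by=1 -> Crash on save
  - ticket 3 (Null pointer): blocked_by=NULL -> NULL
  - ticket 4 (Race condition): blocked_by=2 -> Missing icon
  - ticket 5 (Memory leak): blocked_by=NULL -> NULL
  - ticket 6 (Export error): blocked_by=NULL -> NULL

SQL:
SELECT a.title AS item, b.title AS blocked_by
FROM tickets a
LEFT JOIN tickets b ON a.blocked_by = b.id

Result:
item           | blocked_by   
---------------+--------------
Crash on save  | NULL         
Missing icon   | Crash on save
Null pointer   | NULL         
Race condition | Missing icon 
Memory leak    | NULL         
Export error   | NULL         


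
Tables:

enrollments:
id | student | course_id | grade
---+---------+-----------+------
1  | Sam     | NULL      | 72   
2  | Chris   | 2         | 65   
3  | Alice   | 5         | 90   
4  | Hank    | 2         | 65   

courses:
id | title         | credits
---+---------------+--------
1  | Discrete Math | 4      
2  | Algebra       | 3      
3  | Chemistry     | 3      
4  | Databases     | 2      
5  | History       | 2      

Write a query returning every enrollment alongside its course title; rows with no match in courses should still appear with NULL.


LEFT JOIN keeps every row from enrollments (the left table); where course_id has no match in courses, the course columns become NULL. Walk through each enrollment:
  - enrollment 1 (Sam): course_id=NULL, no match -> kept with NULL
  - enrollment 2 (Chris): course_id=2 -> matches Algebra
  - enrollment 3 (Alice): course_id=5 -> matches History
  - enrollment 4 (Hank): course_id=2 -> matches Algebra
All 4 rows appear; 1 has NULL course.

SQL:
SELECT a.student, b.title AS course
FROM enrollments a
LEFT JOIN courses b ON a.course_id = b.id

Result:
student | course 
--------+--------
Sam     | NULL   
Chris   | Algebra
Alice   | History
Hank    | Algebra


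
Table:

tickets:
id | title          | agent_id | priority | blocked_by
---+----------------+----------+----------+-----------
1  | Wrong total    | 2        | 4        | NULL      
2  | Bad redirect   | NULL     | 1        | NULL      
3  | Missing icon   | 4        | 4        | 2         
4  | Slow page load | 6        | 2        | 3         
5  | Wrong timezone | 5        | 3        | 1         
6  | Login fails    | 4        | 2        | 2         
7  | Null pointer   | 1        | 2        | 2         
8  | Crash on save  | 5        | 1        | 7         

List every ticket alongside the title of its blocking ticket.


This is a self-join: tickets is joined to a second copy of itself, matching each row's blocked_by to another row's id. Use LEFT JOIN so rows with blocked_by=NULL are kept.
  - ticket 1 (Wrong total): blocked_by=NULL -> NULL
  - ticket 2 (Bad redirect): blocked_by=NULL -> NULL
  - ticket 3 (Missing icon): blocked_by=2 -> Bad redirect
  - ticket 4 (Slow page load): blocked_by=3 -> Missing icon
  - ticket 5 (Wrong timezone): blocked_by=1 -> Wrong total
  - ticket 6 (Login fails): blocked_by=2 -> Bad redirect
  - ticket 7 (Null pointer): blocked_by=2 -> Bad redirect
  - ticket 8 (Crash on save): blocked_by=7 -> Null pointer

SQL:
SELECT a.title AS item, b.title AS blocked_by
FROM tickets a
LEFT JOIN tickets b ON a.blocked_by = b.id

Result:
item           | blocked_by  
---------------+-------------
Wrong total    | NULL        
Bad redirect   | NULL        
Missing icon   | Bad redirect
Slow page load | Missing icon
Wrong timezone | Wrong total 
Login fails    | Bad redirect
Null pointer   | Bad redirect
Crash on save  | Null pointer


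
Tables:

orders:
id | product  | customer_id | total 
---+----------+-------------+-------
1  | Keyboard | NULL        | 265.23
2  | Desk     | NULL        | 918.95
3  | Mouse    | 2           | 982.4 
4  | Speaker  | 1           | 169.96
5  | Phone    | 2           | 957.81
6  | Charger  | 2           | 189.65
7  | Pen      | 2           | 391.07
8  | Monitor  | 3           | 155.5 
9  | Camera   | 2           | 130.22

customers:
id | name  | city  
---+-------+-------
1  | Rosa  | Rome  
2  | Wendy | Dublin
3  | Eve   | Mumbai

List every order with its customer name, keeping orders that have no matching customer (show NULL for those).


LEFT JOIN keeps every row from orders (the left table); where customer_id has no match in customers, the customer columns become NULL. Walk through each order:
  - order 1 (Keyboard): customer_id=NULL, no match -> kept with NULL
  - order 2 (Desk): customer_id=NULL, no match -> kept with NULL
  - order 3 (Mouse): customer_id=2 -> matches Wendy
  - order 4 (Speaker): customer_id=1 -> matches Rosa
  - order 5 (Phone): customer_id=2 -> matches Wendy
  - order 6 (Charger): customer_id=2 -> matches Wendy
  - order 7 (Pen): customer_id=2 -> matches Wendy
  - order 8 (Monitor): customer_id=3 -> matches Eve
  - order 9 (Camera): customer_id=2 -> matches Wendy
All 9 rows appear; 2 have NULL customer.

SQL:
SELECT a.product, b.name AS customer
FROM orders a
LEFT JOIN customers b ON a.customer_id = b.id

Result:
product  | customer
---------+---------
Keyboard | NULL    
Desk     | NULL    
Mouse    | Wendy   
Speaker  | Rosa    
Phone    | Wendy   
Charger  | Wendy   
Pen      | Wendy   
Monitor  | Eve     
Camera   | Wendy   


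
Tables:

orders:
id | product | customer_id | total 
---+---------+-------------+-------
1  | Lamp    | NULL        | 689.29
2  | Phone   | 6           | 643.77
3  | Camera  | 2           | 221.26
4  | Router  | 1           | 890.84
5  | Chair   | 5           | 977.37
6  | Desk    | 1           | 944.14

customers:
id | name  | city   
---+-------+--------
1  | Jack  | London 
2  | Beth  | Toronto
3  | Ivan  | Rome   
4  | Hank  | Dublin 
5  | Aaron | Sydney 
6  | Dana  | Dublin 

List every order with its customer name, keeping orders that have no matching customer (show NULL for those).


LEFT JOIN keeps every row from orders (the left table); where customer_id has no match in customers, the customer columns become NULL. Walk through each order:
  - order 1 (Lamp): customer_id=NULL, no match -> kept with NULL
  - order 2 (Phone): customer_id=6 -> matches Dana
  - order 3 (Camera): customer_id=2 -> matches Beth
  - order 4 (Router): customer_id=1 -> matches Jack
  - order 5 (Chair): customer_id=5 -> matches Aaron
  - order 6 (Desk): customer_id=1 -> matches Jack
All 6 rows appear; 1 has NULL customer.

SQL:
SELECT a.product, b.name AS customer
FROM orders a
LEFT JOIN customers b ON a.customer_id = b.id

Result:
product | customer
--------+---------
Lamp    | NULL    
Phone   | Dana    
Camera  | Beth    
Router  | Jack    
Chair   | Aaron   
Desk    | Jack    


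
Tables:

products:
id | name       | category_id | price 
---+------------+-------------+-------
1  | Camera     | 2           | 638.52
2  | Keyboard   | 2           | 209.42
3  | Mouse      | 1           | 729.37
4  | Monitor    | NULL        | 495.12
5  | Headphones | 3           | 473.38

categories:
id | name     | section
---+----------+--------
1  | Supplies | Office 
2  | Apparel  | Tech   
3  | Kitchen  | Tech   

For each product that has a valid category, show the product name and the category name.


INNER JOIN keeps only products rows whose category_id matches an id in categories. Walk through each product:
  - product 1 (Camera): category_id=2 -> matches Apparel
  - product 2 (Keyboard): category_id=2 -> matches Apparel
  - product 3 (Mouse): category_id=1 -> matches Supplies
  - product 4 (Monitor): category_id=NULL, no match -> dropped
  - product 5 (Headphones): category_id=3 -> matches Kitchen
So 1 of 5 rows is dropped.

SQL:
SELECT a.name, b.name AS category
FROM products a
INNER JOIN categories b ON a.category_id = b.id

Result:
name       | category
-----------+---------
Camera     | Apparel 
Keyboard   | Apparel 
Mouse      | Supplies
Headphones | Kitchen 
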